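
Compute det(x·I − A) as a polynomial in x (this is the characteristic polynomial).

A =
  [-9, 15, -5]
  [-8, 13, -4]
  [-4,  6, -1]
x^3 - 3*x^2 + 3*x - 1

Expanding det(x·I − A) (e.g. by cofactor expansion or by noting that A is similar to its Jordan form J, which has the same characteristic polynomial as A) gives
  χ_A(x) = x^3 - 3*x^2 + 3*x - 1
which factors as (x - 1)^3. The eigenvalues (with algebraic multiplicities) are λ = 1 with multiplicity 3.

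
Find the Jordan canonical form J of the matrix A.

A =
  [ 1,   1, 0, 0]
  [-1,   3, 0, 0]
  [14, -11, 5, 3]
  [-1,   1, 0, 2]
J_2(2) ⊕ J_1(2) ⊕ J_1(5)

The characteristic polynomial is
  det(x·I − A) = x^4 - 11*x^3 + 42*x^2 - 68*x + 40 = (x - 5)*(x - 2)^3

Eigenvalues and multiplicities (the geometric multiplicity of λ is n − rank(A − λI), which equals the number of Jordan blocks for λ):
  λ = 2: algebraic multiplicity = 3, geometric multiplicity = 2
  λ = 5: algebraic multiplicity = 1, geometric multiplicity = 1

Determining the block sizes for each eigenvalue:
  λ = 2: 2 blocks summing to 3 forces exactly one block of size 2 and the rest size 1 → block sizes [2, 1]
  λ = 5: one block (gm = 1), so the single block has size am = 1 → block sizes [1]

Assembling the blocks gives a Jordan form
J =
  [2, 1, 0, 0]
  [0, 2, 0, 0]
  [0, 0, 2, 0]
  [0, 0, 0, 5]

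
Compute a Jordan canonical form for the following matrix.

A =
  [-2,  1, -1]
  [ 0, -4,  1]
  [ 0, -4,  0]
J_3(-2)

The characteristic polynomial is
  det(x·I − A) = x^3 + 6*x^2 + 12*x + 8 = (x + 2)^3

Eigenvalues and multiplicities (the geometric multiplicity of λ is n − rank(A − λI), which equals the number of Jordan blocks for λ):
  λ = -2: algebraic multiplicity = 3, geometric multiplicity = 1

Determining the block sizes for each eigenvalue:
  λ = -2: one block (gm = 1), so the single block has size am = 3 → block sizes [3]

Assembling the blocks gives a Jordan form
J =
  [-2,  1,  0]
  [ 0, -2,  1]
  [ 0,  0, -2]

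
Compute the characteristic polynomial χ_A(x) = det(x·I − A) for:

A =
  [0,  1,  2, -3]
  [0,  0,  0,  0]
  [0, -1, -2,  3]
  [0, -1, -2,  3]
x^4 - x^3

Expanding det(x·I − A) (e.g. by cofactor expansion or by noting that A is similar to its Jordan form J, which has the same characteristic polynomial as A) gives
  χ_A(x) = x^4 - x^3
which factors as x^3*(x - 1). The eigenvalues (with algebraic multiplicities) are λ = 0 with multiplicity 3, λ = 1 with multiplicity 1.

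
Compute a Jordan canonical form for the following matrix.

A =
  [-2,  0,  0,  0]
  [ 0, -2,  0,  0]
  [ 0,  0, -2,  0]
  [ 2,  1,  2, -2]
J_2(-2) ⊕ J_1(-2) ⊕ J_1(-2)

The characteristic polynomial is
  det(x·I − A) = x^4 + 8*x^3 + 24*x^2 + 32*x + 16 = (x + 2)^4

Eigenvalues and multiplicities (the geometric multiplicity of λ is n − rank(A − λI), which equals the number of Jordan blocks for λ):
  λ = -2: algebraic multiplicity = 4, geometric multiplicity = 3

Determining the block sizes for each eigenvalue:
  λ = -2: 3 blocks summing to 4 forces exactly one block of size 2 and the rest size 1 → block sizes [2, 1, 1]

Assembling the blocks gives a Jordan form
J =
  [-2,  1,  0,  0]
  [ 0, -2,  0,  0]
  [ 0,  0, -2,  0]
  [ 0,  0,  0, -2]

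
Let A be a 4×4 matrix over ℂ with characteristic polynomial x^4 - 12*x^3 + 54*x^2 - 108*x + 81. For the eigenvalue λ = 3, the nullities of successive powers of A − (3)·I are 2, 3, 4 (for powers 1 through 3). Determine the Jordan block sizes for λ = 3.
Block sizes for λ = 3: [3, 1]

From the dimensions of kernels of powers, the number of Jordan blocks of size at least j is d_j − d_{j−1} where d_j = dim ker(N^j) (with d_0 = 0). Computing the differences gives [2, 1, 1].
The number of blocks of size exactly k is (#blocks of size ≥ k) − (#blocks of size ≥ k + 1), so the partition is: 1 block(s) of size 1, 1 block(s) of size 3.
In nonincreasing order the block sizes are [3, 1].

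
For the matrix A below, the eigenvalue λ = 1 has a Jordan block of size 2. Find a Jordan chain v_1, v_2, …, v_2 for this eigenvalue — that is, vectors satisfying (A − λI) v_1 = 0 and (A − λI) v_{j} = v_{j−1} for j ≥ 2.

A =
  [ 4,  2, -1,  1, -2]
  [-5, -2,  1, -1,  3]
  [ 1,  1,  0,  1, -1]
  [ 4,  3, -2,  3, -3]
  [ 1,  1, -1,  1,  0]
A Jordan chain for λ = 1 of length 2:
v_1 = (3, -5, 1, 4, 1)ᵀ
v_2 = (1, 0, 0, 0, 0)ᵀ

Let N = A − (1)·I. We want v_2 with N^2 v_2 = 0 but N^1 v_2 ≠ 0; then v_{j-1} := N · v_j for j = 2, …, 2.

Pick v_2 = (1, 0, 0, 0, 0)ᵀ.
Then v_1 = N · v_2 = (3, -5, 1, 4, 1)ᵀ.

Sanity check: (A − (1)·I) v_1 = (0, 0, 0, 0, 0)ᵀ = 0. ✓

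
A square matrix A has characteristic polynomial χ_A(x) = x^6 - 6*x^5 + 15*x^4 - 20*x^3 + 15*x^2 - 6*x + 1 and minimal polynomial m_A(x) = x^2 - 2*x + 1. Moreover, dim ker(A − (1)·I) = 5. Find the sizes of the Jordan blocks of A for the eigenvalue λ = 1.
Block sizes for λ = 1: [2, 1, 1, 1, 1]

Step 1 — from the characteristic polynomial, algebraic multiplicity of λ = 1 is 6. From dim ker(A − (1)·I) = 5, there are exactly 5 Jordan blocks for λ = 1.
Step 2 — from the minimal polynomial, the factor (x − 1)^2 tells us the largest block for λ = 1 has size 2.
Step 3 — with total size 6, 5 blocks, and largest block 2, the block sizes (in nonincreasing order) are [2, 1, 1, 1, 1].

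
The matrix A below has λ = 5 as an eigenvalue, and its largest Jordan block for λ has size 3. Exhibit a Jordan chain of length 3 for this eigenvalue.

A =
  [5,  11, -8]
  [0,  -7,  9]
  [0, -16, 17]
A Jordan chain for λ = 5 of length 3:
v_1 = (-4, 0, 0)ᵀ
v_2 = (11, -12, -16)ᵀ
v_3 = (0, 1, 0)ᵀ

Let N = A − (5)·I. We want v_3 with N^3 v_3 = 0 but N^2 v_3 ≠ 0; then v_{j-1} := N · v_j for j = 3, …, 2.

Pick v_3 = (0, 1, 0)ᵀ.
Then v_2 = N · v_3 = (11, -12, -16)ᵀ.
Then v_1 = N · v_2 = (-4, 0, 0)ᵀ.

Sanity check: (A − (5)·I) v_1 = (0, 0, 0)ᵀ = 0. ✓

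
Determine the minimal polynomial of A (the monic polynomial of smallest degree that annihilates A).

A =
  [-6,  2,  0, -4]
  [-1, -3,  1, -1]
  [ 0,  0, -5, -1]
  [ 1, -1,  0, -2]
x^3 + 12*x^2 + 48*x + 64

The characteristic polynomial is χ_A(x) = (x + 4)^4, so the eigenvalues are known. The minimal polynomial is
  m_A(x) = Π_λ (x − λ)^{k_λ}
where k_λ is the size of the *largest* Jordan block for λ (equivalently, the smallest k with (A − λI)^k v = 0 for every generalised eigenvector v of λ).

  λ = -4: largest Jordan block has size 3, contributing (x + 4)^3

So m_A(x) = (x + 4)^3 = x^3 + 12*x^2 + 48*x + 64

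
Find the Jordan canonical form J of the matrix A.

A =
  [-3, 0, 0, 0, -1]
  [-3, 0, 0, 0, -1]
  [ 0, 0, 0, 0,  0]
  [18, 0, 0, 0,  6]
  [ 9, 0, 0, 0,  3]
J_2(0) ⊕ J_1(0) ⊕ J_1(0) ⊕ J_1(0)

The characteristic polynomial is
  det(x·I − A) = x^5

Eigenvalues and multiplicities (the geometric multiplicity of λ is n − rank(A − λI), which equals the number of Jordan blocks for λ):
  λ = 0: algebraic multiplicity = 5, geometric multiplicity = 4

Determining the block sizes for each eigenvalue:
  λ = 0: 4 blocks summing to 5 forces exactly one block of size 2 and the rest size 1 → block sizes [2, 1, 1, 1]

Assembling the blocks gives a Jordan form
J =
  [0, 1, 0, 0, 0]
  [0, 0, 0, 0, 0]
  [0, 0, 0, 0, 0]
  [0, 0, 0, 0, 0]
  [0, 0, 0, 0, 0]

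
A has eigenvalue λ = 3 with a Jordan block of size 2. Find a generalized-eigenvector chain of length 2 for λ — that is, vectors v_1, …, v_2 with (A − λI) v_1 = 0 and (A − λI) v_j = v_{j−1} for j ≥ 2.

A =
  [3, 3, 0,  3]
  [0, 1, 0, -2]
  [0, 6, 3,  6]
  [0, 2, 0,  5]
A Jordan chain for λ = 3 of length 2:
v_1 = (3, -2, 6, 2)ᵀ
v_2 = (0, 1, 0, 0)ᵀ

Let N = A − (3)·I. We want v_2 with N^2 v_2 = 0 but N^1 v_2 ≠ 0; then v_{j-1} := N · v_j for j = 2, …, 2.

Pick v_2 = (0, 1, 0, 0)ᵀ.
Then v_1 = N · v_2 = (3, -2, 6, 2)ᵀ.

Sanity check: (A − (3)·I) v_1 = (0, 0, 0, 0)ᵀ = 0. ✓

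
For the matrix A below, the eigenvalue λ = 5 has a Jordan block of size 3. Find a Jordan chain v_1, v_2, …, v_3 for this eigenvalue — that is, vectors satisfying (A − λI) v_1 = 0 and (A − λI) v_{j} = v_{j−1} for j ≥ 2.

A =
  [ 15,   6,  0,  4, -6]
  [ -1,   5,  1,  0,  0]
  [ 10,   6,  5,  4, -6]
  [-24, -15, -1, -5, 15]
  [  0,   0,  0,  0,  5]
A Jordan chain for λ = 5 of length 3:
v_1 = (-2, 0, -2, 5, 0)ᵀ
v_2 = (10, -1, 10, -24, 0)ᵀ
v_3 = (1, 0, 0, 0, 0)ᵀ

Let N = A − (5)·I. We want v_3 with N^3 v_3 = 0 but N^2 v_3 ≠ 0; then v_{j-1} := N · v_j for j = 3, …, 2.

Pick v_3 = (1, 0, 0, 0, 0)ᵀ.
Then v_2 = N · v_3 = (10, -1, 10, -24, 0)ᵀ.
Then v_1 = N · v_2 = (-2, 0, -2, 5, 0)ᵀ.

Sanity check: (A − (5)·I) v_1 = (0, 0, 0, 0, 0)ᵀ = 0. ✓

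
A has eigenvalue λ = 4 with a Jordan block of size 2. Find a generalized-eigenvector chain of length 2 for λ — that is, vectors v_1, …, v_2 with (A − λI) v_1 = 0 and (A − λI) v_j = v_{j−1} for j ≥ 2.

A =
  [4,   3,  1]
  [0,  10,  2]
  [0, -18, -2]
A Jordan chain for λ = 4 of length 2:
v_1 = (3, 6, -18)ᵀ
v_2 = (0, 1, 0)ᵀ

Let N = A − (4)·I. We want v_2 with N^2 v_2 = 0 but N^1 v_2 ≠ 0; then v_{j-1} := N · v_j for j = 2, …, 2.

Pick v_2 = (0, 1, 0)ᵀ.
Then v_1 = N · v_2 = (3, 6, -18)ᵀ.

Sanity check: (A − (4)·I) v_1 = (0, 0, 0)ᵀ = 0. ✓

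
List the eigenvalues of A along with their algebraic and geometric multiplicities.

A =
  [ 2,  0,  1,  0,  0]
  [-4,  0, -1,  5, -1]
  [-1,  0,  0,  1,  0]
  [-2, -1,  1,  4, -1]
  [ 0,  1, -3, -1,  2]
λ = 1: alg = 2, geom = 2; λ = 2: alg = 3, geom = 1

Step 1 — factor the characteristic polynomial to read off the algebraic multiplicities:
  χ_A(x) = (x - 2)^3*(x - 1)^2

Step 2 — compute geometric multiplicities via the rank-nullity identity g(λ) = n − rank(A − λI):
  rank(A − (1)·I) = 3, so dim ker(A − (1)·I) = n − 3 = 2
  rank(A − (2)·I) = 4, so dim ker(A − (2)·I) = n − 4 = 1

Summary:
  λ = 1: algebraic multiplicity = 2, geometric multiplicity = 2
  λ = 2: algebraic multiplicity = 3, geometric multiplicity = 1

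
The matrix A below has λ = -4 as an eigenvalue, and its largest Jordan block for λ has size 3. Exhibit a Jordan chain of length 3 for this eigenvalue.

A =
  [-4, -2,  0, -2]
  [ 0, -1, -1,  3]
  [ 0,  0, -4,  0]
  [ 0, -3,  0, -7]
A Jordan chain for λ = -4 of length 3:
v_1 = (2, -3, 0, 3)ᵀ
v_2 = (0, -1, 0, 0)ᵀ
v_3 = (0, 0, 1, 0)ᵀ

Let N = A − (-4)·I. We want v_3 with N^3 v_3 = 0 but N^2 v_3 ≠ 0; then v_{j-1} := N · v_j for j = 3, …, 2.

Pick v_3 = (0, 0, 1, 0)ᵀ.
Then v_2 = N · v_3 = (0, -1, 0, 0)ᵀ.
Then v_1 = N · v_2 = (2, -3, 0, 3)ᵀ.

Sanity check: (A − (-4)·I) v_1 = (0, 0, 0, 0)ᵀ = 0. ✓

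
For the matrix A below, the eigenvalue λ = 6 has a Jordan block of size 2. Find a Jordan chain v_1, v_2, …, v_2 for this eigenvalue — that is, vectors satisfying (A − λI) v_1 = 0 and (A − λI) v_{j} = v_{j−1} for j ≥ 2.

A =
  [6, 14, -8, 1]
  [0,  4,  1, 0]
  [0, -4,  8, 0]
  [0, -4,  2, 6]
A Jordan chain for λ = 6 of length 2:
v_1 = (14, -2, -4, -4)ᵀ
v_2 = (0, 1, 0, 0)ᵀ

Let N = A − (6)·I. We want v_2 with N^2 v_2 = 0 but N^1 v_2 ≠ 0; then v_{j-1} := N · v_j for j = 2, …, 2.

Pick v_2 = (0, 1, 0, 0)ᵀ.
Then v_1 = N · v_2 = (14, -2, -4, -4)ᵀ.

Sanity check: (A − (6)·I) v_1 = (0, 0, 0, 0)ᵀ = 0. ✓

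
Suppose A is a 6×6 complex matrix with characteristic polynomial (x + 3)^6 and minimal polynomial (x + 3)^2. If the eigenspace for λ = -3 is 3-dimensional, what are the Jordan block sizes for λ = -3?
Block sizes for λ = -3: [2, 2, 2]

Step 1 — from the characteristic polynomial, algebraic multiplicity of λ = -3 is 6. From dim ker(A − (-3)·I) = 3, there are exactly 3 Jordan blocks for λ = -3.
Step 2 — from the minimal polynomial, the factor (x + 3)^2 tells us the largest block for λ = -3 has size 2.
Step 3 — with total size 6, 3 blocks, and largest block 2, the block sizes (in nonincreasing order) are [2, 2, 2].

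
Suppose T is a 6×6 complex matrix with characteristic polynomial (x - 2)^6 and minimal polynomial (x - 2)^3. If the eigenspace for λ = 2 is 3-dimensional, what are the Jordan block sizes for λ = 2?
Block sizes for λ = 2: [3, 2, 1]

Step 1 — from the characteristic polynomial, algebraic multiplicity of λ = 2 is 6. From dim ker(T − (2)·I) = 3, there are exactly 3 Jordan blocks for λ = 2.
Step 2 — from the minimal polynomial, the factor (x − 2)^3 tells us the largest block for λ = 2 has size 3.
Step 3 — with total size 6, 3 blocks, and largest block 3, the block sizes (in nonincreasing order) are [3, 2, 1].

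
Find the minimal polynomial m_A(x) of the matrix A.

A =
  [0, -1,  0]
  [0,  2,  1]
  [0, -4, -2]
x^3

The characteristic polynomial is χ_A(x) = x^3, so the eigenvalues are known. The minimal polynomial is
  m_A(x) = Π_λ (x − λ)^{k_λ}
where k_λ is the size of the *largest* Jordan block for λ (equivalently, the smallest k with (A − λI)^k v = 0 for every generalised eigenvector v of λ).

  λ = 0: largest Jordan block has size 3, contributing (x − 0)^3

So m_A(x) = x^3 = x^3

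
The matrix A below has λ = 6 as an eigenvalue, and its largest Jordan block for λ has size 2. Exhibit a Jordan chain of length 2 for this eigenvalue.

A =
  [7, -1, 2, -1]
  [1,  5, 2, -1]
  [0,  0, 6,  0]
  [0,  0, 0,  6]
A Jordan chain for λ = 6 of length 2:
v_1 = (1, 1, 0, 0)ᵀ
v_2 = (1, 0, 0, 0)ᵀ

Let N = A − (6)·I. We want v_2 with N^2 v_2 = 0 but N^1 v_2 ≠ 0; then v_{j-1} := N · v_j for j = 2, …, 2.

Pick v_2 = (1, 0, 0, 0)ᵀ.
Then v_1 = N · v_2 = (1, 1, 0, 0)ᵀ.

Sanity check: (A − (6)·I) v_1 = (0, 0, 0, 0)ᵀ = 0. ✓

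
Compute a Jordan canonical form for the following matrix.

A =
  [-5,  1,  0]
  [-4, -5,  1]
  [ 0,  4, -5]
J_3(-5)

The characteristic polynomial is
  det(x·I − A) = x^3 + 15*x^2 + 75*x + 125 = (x + 5)^3

Eigenvalues and multiplicities (the geometric multiplicity of λ is n − rank(A − λI), which equals the number of Jordan blocks for λ):
  λ = -5: algebraic multiplicity = 3, geometric multiplicity = 1

Determining the block sizes for each eigenvalue:
  λ = -5: one block (gm = 1), so the single block has size am = 3 → block sizes [3]

Assembling the blocks gives a Jordan form
J =
  [-5,  1,  0]
  [ 0, -5,  1]
  [ 0,  0, -5]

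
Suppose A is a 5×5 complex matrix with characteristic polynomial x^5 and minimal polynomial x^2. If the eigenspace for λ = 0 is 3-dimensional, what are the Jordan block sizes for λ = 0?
Block sizes for λ = 0: [2, 2, 1]

Step 1 — from the characteristic polynomial, algebraic multiplicity of λ = 0 is 5. From dim ker(A − (0)·I) = 3, there are exactly 3 Jordan blocks for λ = 0.
Step 2 — from the minimal polynomial, the factor (x − 0)^2 tells us the largest block for λ = 0 has size 2.
Step 3 — with total size 5, 3 blocks, and largest block 2, the block sizes (in nonincreasing order) are [2, 2, 1].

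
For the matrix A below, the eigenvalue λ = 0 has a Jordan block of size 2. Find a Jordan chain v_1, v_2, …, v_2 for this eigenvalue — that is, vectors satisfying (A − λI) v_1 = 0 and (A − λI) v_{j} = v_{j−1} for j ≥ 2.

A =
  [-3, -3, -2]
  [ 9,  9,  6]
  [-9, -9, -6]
A Jordan chain for λ = 0 of length 2:
v_1 = (-3, 9, -9)ᵀ
v_2 = (1, 0, 0)ᵀ

Let N = A − (0)·I. We want v_2 with N^2 v_2 = 0 but N^1 v_2 ≠ 0; then v_{j-1} := N · v_j for j = 2, …, 2.

Pick v_2 = (1, 0, 0)ᵀ.
Then v_1 = N · v_2 = (-3, 9, -9)ᵀ.

Sanity check: (A − (0)·I) v_1 = (0, 0, 0)ᵀ = 0. ✓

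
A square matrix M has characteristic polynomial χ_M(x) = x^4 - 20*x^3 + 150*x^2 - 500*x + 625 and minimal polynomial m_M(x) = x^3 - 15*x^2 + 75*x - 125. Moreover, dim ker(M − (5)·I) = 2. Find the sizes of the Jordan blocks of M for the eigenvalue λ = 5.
Block sizes for λ = 5: [3, 1]

Step 1 — from the characteristic polynomial, algebraic multiplicity of λ = 5 is 4. From dim ker(M − (5)·I) = 2, there are exactly 2 Jordan blocks for λ = 5.
Step 2 — from the minimal polynomial, the factor (x − 5)^3 tells us the largest block for λ = 5 has size 3.
Step 3 — with total size 4, 2 blocks, and largest block 3, the block sizes (in nonincreasing order) are [3, 1].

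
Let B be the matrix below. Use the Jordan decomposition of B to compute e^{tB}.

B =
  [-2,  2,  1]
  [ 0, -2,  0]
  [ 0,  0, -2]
e^{tB} =
  [exp(-2*t), 2*t*exp(-2*t), t*exp(-2*t)]
  [0, exp(-2*t), 0]
  [0, 0, exp(-2*t)]

Strategy: write B = P · J · P⁻¹ where J is a Jordan canonical form, so e^{tB} = P · e^{tJ} · P⁻¹, and e^{tJ} can be computed block-by-block.

B has Jordan form
J =
  [-2,  1,  0]
  [ 0, -2,  0]
  [ 0,  0, -2]
(up to reordering of blocks).

Per-block formulas:
  For a 1×1 block at λ = -2: exp(t · [-2]) = [e^(-2t)].
  For a 2×2 Jordan block J_2(-2): exp(t · J_2(-2)) = e^(-2t)·(I + t·N), where N is the 2×2 nilpotent shift.

After assembling e^{tJ} and conjugating by P, we get:

e^{tB} =
  [exp(-2*t), 2*t*exp(-2*t), t*exp(-2*t)]
  [0, exp(-2*t), 0]
  [0, 0, exp(-2*t)]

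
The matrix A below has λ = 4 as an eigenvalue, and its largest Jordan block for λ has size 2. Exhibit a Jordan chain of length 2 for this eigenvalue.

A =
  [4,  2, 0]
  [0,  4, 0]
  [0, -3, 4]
A Jordan chain for λ = 4 of length 2:
v_1 = (2, 0, -3)ᵀ
v_2 = (0, 1, 0)ᵀ

Let N = A − (4)·I. We want v_2 with N^2 v_2 = 0 but N^1 v_2 ≠ 0; then v_{j-1} := N · v_j for j = 2, …, 2.

Pick v_2 = (0, 1, 0)ᵀ.
Then v_1 = N · v_2 = (2, 0, -3)ᵀ.

Sanity check: (A − (4)·I) v_1 = (0, 0, 0)ᵀ = 0. ✓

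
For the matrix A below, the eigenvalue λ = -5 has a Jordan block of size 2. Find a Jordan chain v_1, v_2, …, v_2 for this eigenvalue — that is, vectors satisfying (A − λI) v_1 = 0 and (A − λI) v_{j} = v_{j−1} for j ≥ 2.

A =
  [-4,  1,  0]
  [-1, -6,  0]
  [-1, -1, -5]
A Jordan chain for λ = -5 of length 2:
v_1 = (1, -1, -1)ᵀ
v_2 = (1, 0, 0)ᵀ

Let N = A − (-5)·I. We want v_2 with N^2 v_2 = 0 but N^1 v_2 ≠ 0; then v_{j-1} := N · v_j for j = 2, …, 2.

Pick v_2 = (1, 0, 0)ᵀ.
Then v_1 = N · v_2 = (1, -1, -1)ᵀ.

Sanity check: (A − (-5)·I) v_1 = (0, 0, 0)ᵀ = 0. ✓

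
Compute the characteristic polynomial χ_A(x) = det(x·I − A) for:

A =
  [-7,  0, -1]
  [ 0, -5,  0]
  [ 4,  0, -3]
x^3 + 15*x^2 + 75*x + 125

Expanding det(x·I − A) (e.g. by cofactor expansion or by noting that A is similar to its Jordan form J, which has the same characteristic polynomial as A) gives
  χ_A(x) = x^3 + 15*x^2 + 75*x + 125
which factors as (x + 5)^3. The eigenvalues (with algebraic multiplicities) are λ = -5 with multiplicity 3.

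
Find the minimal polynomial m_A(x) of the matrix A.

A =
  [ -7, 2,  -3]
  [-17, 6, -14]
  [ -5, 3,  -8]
x^3 + 9*x^2 + 27*x + 27

The characteristic polynomial is χ_A(x) = (x + 3)^3, so the eigenvalues are known. The minimal polynomial is
  m_A(x) = Π_λ (x − λ)^{k_λ}
where k_λ is the size of the *largest* Jordan block for λ (equivalently, the smallest k with (A − λI)^k v = 0 for every generalised eigenvector v of λ).

  λ = -3: largest Jordan block has size 3, contributing (x + 3)^3

So m_A(x) = (x + 3)^3 = x^3 + 9*x^2 + 27*x + 27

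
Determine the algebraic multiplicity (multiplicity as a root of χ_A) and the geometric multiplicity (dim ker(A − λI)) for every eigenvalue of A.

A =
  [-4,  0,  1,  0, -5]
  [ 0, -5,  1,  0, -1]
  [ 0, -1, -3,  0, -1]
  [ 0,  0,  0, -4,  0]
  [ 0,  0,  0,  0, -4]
λ = -4: alg = 5, geom = 3

Step 1 — factor the characteristic polynomial to read off the algebraic multiplicities:
  χ_A(x) = (x + 4)^5

Step 2 — compute geometric multiplicities via the rank-nullity identity g(λ) = n − rank(A − λI):
  rank(A − (-4)·I) = 2, so dim ker(A − (-4)·I) = n − 2 = 3

Summary:
  λ = -4: algebraic multiplicity = 5, geometric multiplicity = 3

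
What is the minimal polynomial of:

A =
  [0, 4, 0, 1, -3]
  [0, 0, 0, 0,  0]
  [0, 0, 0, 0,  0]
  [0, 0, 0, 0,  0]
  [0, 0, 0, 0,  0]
x^2

The characteristic polynomial is χ_A(x) = x^5, so the eigenvalues are known. The minimal polynomial is
  m_A(x) = Π_λ (x − λ)^{k_λ}
where k_λ is the size of the *largest* Jordan block for λ (equivalently, the smallest k with (A − λI)^k v = 0 for every generalised eigenvector v of λ).

  λ = 0: largest Jordan block has size 2, contributing (x − 0)^2

So m_A(x) = x^2 = x^2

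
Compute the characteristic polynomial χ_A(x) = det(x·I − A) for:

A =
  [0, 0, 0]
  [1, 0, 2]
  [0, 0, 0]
x^3

Expanding det(x·I − A) (e.g. by cofactor expansion or by noting that A is similar to its Jordan form J, which has the same characteristic polynomial as A) gives
  χ_A(x) = x^3
which factors as x^3. The eigenvalues (with algebraic multiplicities) are λ = 0 with multiplicity 3.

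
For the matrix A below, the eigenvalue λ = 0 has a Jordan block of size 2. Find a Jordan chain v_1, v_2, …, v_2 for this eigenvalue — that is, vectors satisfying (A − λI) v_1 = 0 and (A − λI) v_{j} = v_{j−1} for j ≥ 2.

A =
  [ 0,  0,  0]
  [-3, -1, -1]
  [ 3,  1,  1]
A Jordan chain for λ = 0 of length 2:
v_1 = (0, -3, 3)ᵀ
v_2 = (1, 0, 0)ᵀ

Let N = A − (0)·I. We want v_2 with N^2 v_2 = 0 but N^1 v_2 ≠ 0; then v_{j-1} := N · v_j for j = 2, …, 2.

Pick v_2 = (1, 0, 0)ᵀ.
Then v_1 = N · v_2 = (0, -3, 3)ᵀ.

Sanity check: (A − (0)·I) v_1 = (0, 0, 0)ᵀ = 0. ✓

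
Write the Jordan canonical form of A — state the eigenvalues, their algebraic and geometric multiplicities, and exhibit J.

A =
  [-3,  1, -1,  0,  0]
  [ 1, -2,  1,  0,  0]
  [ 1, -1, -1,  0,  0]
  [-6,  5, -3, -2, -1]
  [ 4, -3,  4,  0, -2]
J_3(-2) ⊕ J_2(-2)

The characteristic polynomial is
  det(x·I − A) = x^5 + 10*x^4 + 40*x^3 + 80*x^2 + 80*x + 32 = (x + 2)^5

Eigenvalues and multiplicities (the geometric multiplicity of λ is n − rank(A − λI), which equals the number of Jordan blocks for λ):
  λ = -2: algebraic multiplicity = 5, geometric multiplicity = 2

Determining the block sizes for each eigenvalue:
  λ = -2: with am = 5 and gm = 2, the partition is not yet determined (e.g. several partitions of 5 into 2 parts exist). Let N = A − (-2)·I. Computing rank(N^1) = 3, rank(N^2) = 1, rank(N^3) = 0; the number of blocks of size ≥ j is rank(N^{j−1}) − rank(N^j), giving [2, 2, 1]. So we have 1 block(s) of size 3, 1 block(s) of size 2 → block sizes [3, 2]

Assembling the blocks gives a Jordan form
J =
  [-2,  1,  0,  0,  0]
  [ 0, -2,  1,  0,  0]
  [ 0,  0, -2,  0,  0]
  [ 0,  0,  0, -2,  1]
  [ 0,  0,  0,  0, -2]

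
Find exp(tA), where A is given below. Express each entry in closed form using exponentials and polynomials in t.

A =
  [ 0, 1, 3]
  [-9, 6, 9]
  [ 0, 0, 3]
e^{tA} =
  [-3*t*exp(3*t) + exp(3*t), t*exp(3*t), 3*t*exp(3*t)]
  [-9*t*exp(3*t), 3*t*exp(3*t) + exp(3*t), 9*t*exp(3*t)]
  [0, 0, exp(3*t)]

Strategy: write A = P · J · P⁻¹ where J is a Jordan canonical form, so e^{tA} = P · e^{tJ} · P⁻¹, and e^{tJ} can be computed block-by-block.

A has Jordan form
J =
  [3, 1, 0]
  [0, 3, 0]
  [0, 0, 3]
(up to reordering of blocks).

Per-block formulas:
  For a 2×2 Jordan block J_2(3): exp(t · J_2(3)) = e^(3t)·(I + t·N), where N is the 2×2 nilpotent shift.
  For a 1×1 block at λ = 3: exp(t · [3]) = [e^(3t)].

After assembling e^{tJ} and conjugating by P, we get:

e^{tA} =
  [-3*t*exp(3*t) + exp(3*t), t*exp(3*t), 3*t*exp(3*t)]
  [-9*t*exp(3*t), 3*t*exp(3*t) + exp(3*t), 9*t*exp(3*t)]
  [0, 0, exp(3*t)]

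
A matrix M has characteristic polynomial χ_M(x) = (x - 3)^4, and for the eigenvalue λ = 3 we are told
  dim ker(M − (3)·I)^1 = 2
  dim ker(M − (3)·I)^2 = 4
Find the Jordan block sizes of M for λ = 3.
Block sizes for λ = 3: [2, 2]

From the dimensions of kernels of powers, the number of Jordan blocks of size at least j is d_j − d_{j−1} where d_j = dim ker(N^j) (with d_0 = 0). Computing the differences gives [2, 2].
The number of blocks of size exactly k is (#blocks of size ≥ k) − (#blocks of size ≥ k + 1), so the partition is: 2 block(s) of size 2.
In nonincreasing order the block sizes are [2, 2].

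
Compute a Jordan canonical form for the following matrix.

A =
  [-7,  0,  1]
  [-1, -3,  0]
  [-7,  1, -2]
J_3(-4)

The characteristic polynomial is
  det(x·I − A) = x^3 + 12*x^2 + 48*x + 64 = (x + 4)^3

Eigenvalues and multiplicities (the geometric multiplicity of λ is n − rank(A − λI), which equals the number of Jordan blocks for λ):
  λ = -4: algebraic multiplicity = 3, geometric multiplicity = 1

Determining the block sizes for each eigenvalue:
  λ = -4: one block (gm = 1), so the single block has size am = 3 → block sizes [3]

Assembling the blocks gives a Jordan form
J =
  [-4,  1,  0]
  [ 0, -4,  1]
  [ 0,  0, -4]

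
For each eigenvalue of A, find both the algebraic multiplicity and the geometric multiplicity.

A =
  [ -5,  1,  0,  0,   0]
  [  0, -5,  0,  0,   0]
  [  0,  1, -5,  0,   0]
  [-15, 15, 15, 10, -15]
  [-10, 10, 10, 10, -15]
λ = -5: alg = 4, geom = 3; λ = 0: alg = 1, geom = 1

Step 1 — factor the characteristic polynomial to read off the algebraic multiplicities:
  χ_A(x) = x*(x + 5)^4

Step 2 — compute geometric multiplicities via the rank-nullity identity g(λ) = n − rank(A − λI):
  rank(A − (-5)·I) = 2, so dim ker(A − (-5)·I) = n − 2 = 3
  rank(A − (0)·I) = 4, so dim ker(A − (0)·I) = n − 4 = 1

Summary:
  λ = -5: algebraic multiplicity = 4, geometric multiplicity = 3
  λ = 0: algebraic multiplicity = 1, geometric multiplicity = 1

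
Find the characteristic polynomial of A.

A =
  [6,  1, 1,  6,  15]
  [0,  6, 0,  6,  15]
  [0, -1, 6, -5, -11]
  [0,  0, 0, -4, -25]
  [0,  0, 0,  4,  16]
x^5 - 30*x^4 + 360*x^3 - 2160*x^2 + 6480*x - 7776

Expanding det(x·I − A) (e.g. by cofactor expansion or by noting that A is similar to its Jordan form J, which has the same characteristic polynomial as A) gives
  χ_A(x) = x^5 - 30*x^4 + 360*x^3 - 2160*x^2 + 6480*x - 7776
which factors as (x - 6)^5. The eigenvalues (with algebraic multiplicities) are λ = 6 with multiplicity 5.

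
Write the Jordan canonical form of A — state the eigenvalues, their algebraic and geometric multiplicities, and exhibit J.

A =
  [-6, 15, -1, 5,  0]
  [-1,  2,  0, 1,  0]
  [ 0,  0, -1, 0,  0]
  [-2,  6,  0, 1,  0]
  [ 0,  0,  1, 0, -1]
J_3(-1) ⊕ J_1(-1) ⊕ J_1(-1)

The characteristic polynomial is
  det(x·I − A) = x^5 + 5*x^4 + 10*x^3 + 10*x^2 + 5*x + 1 = (x + 1)^5

Eigenvalues and multiplicities (the geometric multiplicity of λ is n − rank(A − λI), which equals the number of Jordan blocks for λ):
  λ = -1: algebraic multiplicity = 5, geometric multiplicity = 3

Determining the block sizes for each eigenvalue:
  λ = -1: with am = 5 and gm = 3, the partition is not yet determined (e.g. several partitions of 5 into 3 parts exist). Let N = A − (-1)·I. Computing rank(N^1) = 2, rank(N^2) = 1, rank(N^3) = 0; the number of blocks of size ≥ j is rank(N^{j−1}) − rank(N^j), giving [3, 1, 1]. So we have 1 block(s) of size 3, 2 block(s) of size 1 → block sizes [3, 1, 1]

Assembling the blocks gives a Jordan form
J =
  [-1,  1,  0,  0,  0]
  [ 0, -1,  1,  0,  0]
  [ 0,  0, -1,  0,  0]
  [ 0,  0,  0, -1,  0]
  [ 0,  0,  0,  0, -1]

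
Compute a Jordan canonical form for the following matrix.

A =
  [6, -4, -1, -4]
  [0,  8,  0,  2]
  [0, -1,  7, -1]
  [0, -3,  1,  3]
J_3(6) ⊕ J_1(6)

The characteristic polynomial is
  det(x·I − A) = x^4 - 24*x^3 + 216*x^2 - 864*x + 1296 = (x - 6)^4

Eigenvalues and multiplicities (the geometric multiplicity of λ is n − rank(A − λI), which equals the number of Jordan blocks for λ):
  λ = 6: algebraic multiplicity = 4, geometric multiplicity = 2

Determining the block sizes for each eigenvalue:
  λ = 6: with am = 4 and gm = 2, the partition is not yet determined (e.g. several partitions of 4 into 2 parts exist). Let N = A − (6)·I. Computing rank(N^1) = 2, rank(N^2) = 1, rank(N^3) = 0; the number of blocks of size ≥ j is rank(N^{j−1}) − rank(N^j), giving [2, 1, 1]. So we have 1 block(s) of size 3, 1 block(s) of size 1 → block sizes [3, 1]

Assembling the blocks gives a Jordan form
J =
  [6, 1, 0, 0]
  [0, 6, 1, 0]
  [0, 0, 6, 0]
  [0, 0, 0, 6]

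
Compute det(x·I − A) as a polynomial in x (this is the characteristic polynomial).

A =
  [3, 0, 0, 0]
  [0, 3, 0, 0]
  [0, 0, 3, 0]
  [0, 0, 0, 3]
x^4 - 12*x^3 + 54*x^2 - 108*x + 81

Expanding det(x·I − A) (e.g. by cofactor expansion or by noting that A is similar to its Jordan form J, which has the same characteristic polynomial as A) gives
  χ_A(x) = x^4 - 12*x^3 + 54*x^2 - 108*x + 81
which factors as (x - 3)^4. The eigenvalues (with algebraic multiplicities) are λ = 3 with multiplicity 4.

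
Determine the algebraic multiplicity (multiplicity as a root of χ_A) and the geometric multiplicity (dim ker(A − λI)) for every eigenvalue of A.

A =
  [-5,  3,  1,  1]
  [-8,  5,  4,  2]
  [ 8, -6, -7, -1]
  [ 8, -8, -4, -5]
λ = -3: alg = 4, geom = 2

Step 1 — factor the characteristic polynomial to read off the algebraic multiplicities:
  χ_A(x) = (x + 3)^4

Step 2 — compute geometric multiplicities via the rank-nullity identity g(λ) = n − rank(A − λI):
  rank(A − (-3)·I) = 2, so dim ker(A − (-3)·I) = n − 2 = 2

Summary:
  λ = -3: algebraic multiplicity = 4, geometric multiplicity = 2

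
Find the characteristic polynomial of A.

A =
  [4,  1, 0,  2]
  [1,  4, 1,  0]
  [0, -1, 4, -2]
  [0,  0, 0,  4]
x^4 - 16*x^3 + 96*x^2 - 256*x + 256

Expanding det(x·I − A) (e.g. by cofactor expansion or by noting that A is similar to its Jordan form J, which has the same characteristic polynomial as A) gives
  χ_A(x) = x^4 - 16*x^3 + 96*x^2 - 256*x + 256
which factors as (x - 4)^4. The eigenvalues (with algebraic multiplicities) are λ = 4 with multiplicity 4.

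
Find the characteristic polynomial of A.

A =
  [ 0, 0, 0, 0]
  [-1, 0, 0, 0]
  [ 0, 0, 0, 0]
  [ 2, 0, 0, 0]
x^4

Expanding det(x·I − A) (e.g. by cofactor expansion or by noting that A is similar to its Jordan form J, which has the same characteristic polynomial as A) gives
  χ_A(x) = x^4
which factors as x^4. The eigenvalues (with algebraic multiplicities) are λ = 0 with multiplicity 4.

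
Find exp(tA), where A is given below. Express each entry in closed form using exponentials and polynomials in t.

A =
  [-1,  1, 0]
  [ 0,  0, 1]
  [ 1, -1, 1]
e^{tA} =
  [t^2/2 - t + 1, -t^2/2 + t, t^2/2]
  [t^2/2, 1 - t^2/2, t^2/2 + t]
  [t, -t, t + 1]

Strategy: write A = P · J · P⁻¹ where J is a Jordan canonical form, so e^{tA} = P · e^{tJ} · P⁻¹, and e^{tJ} can be computed block-by-block.

A has Jordan form
J =
  [0, 1, 0]
  [0, 0, 1]
  [0, 0, 0]
(up to reordering of blocks).

Per-block formulas:
  For a 3×3 Jordan block J_3(0): exp(t · J_3(0)) = e^(0t)·(I + t·N + (t^2/2)·N^2), where N is the 3×3 nilpotent shift.

After assembling e^{tJ} and conjugating by P, we get:

e^{tA} =
  [t^2/2 - t + 1, -t^2/2 + t, t^2/2]
  [t^2/2, 1 - t^2/2, t^2/2 + t]
  [t, -t, t + 1]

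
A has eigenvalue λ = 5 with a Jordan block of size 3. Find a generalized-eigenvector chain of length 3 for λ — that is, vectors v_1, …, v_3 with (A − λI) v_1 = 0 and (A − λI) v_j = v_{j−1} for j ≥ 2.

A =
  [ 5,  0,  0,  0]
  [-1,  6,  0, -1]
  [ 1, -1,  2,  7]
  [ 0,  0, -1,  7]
A Jordan chain for λ = 5 of length 3:
v_1 = (0, -1, -2, -1)ᵀ
v_2 = (0, -1, 1, 0)ᵀ
v_3 = (1, 0, 0, 0)ᵀ

Let N = A − (5)·I. We want v_3 with N^3 v_3 = 0 but N^2 v_3 ≠ 0; then v_{j-1} := N · v_j for j = 3, …, 2.

Pick v_3 = (1, 0, 0, 0)ᵀ.
Then v_2 = N · v_3 = (0, -1, 1, 0)ᵀ.
Then v_1 = N · v_2 = (0, -1, -2, -1)ᵀ.

Sanity check: (A − (5)·I) v_1 = (0, 0, 0, 0)ᵀ = 0. ✓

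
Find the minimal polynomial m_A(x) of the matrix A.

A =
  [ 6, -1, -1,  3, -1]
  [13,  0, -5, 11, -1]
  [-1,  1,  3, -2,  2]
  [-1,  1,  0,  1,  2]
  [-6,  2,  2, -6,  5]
x^2 - 6*x + 9

The characteristic polynomial is χ_A(x) = (x - 3)^5, so the eigenvalues are known. The minimal polynomial is
  m_A(x) = Π_λ (x − λ)^{k_λ}
where k_λ is the size of the *largest* Jordan block for λ (equivalently, the smallest k with (A − λI)^k v = 0 for every generalised eigenvector v of λ).

  λ = 3: largest Jordan block has size 2, contributing (x − 3)^2

So m_A(x) = (x - 3)^2 = x^2 - 6*x + 9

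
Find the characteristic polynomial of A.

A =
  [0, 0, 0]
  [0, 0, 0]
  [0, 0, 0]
x^3

Expanding det(x·I − A) (e.g. by cofactor expansion or by noting that A is similar to its Jordan form J, which has the same characteristic polynomial as A) gives
  χ_A(x) = x^3
which factors as x^3. The eigenvalues (with algebraic multiplicities) are λ = 0 with multiplicity 3.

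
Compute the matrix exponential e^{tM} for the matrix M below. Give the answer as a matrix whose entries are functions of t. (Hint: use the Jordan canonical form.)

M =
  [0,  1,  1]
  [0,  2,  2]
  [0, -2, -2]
e^{tM} =
  [1, t, t]
  [0, 2*t + 1, 2*t]
  [0, -2*t, 1 - 2*t]

Strategy: write M = P · J · P⁻¹ where J is a Jordan canonical form, so e^{tM} = P · e^{tJ} · P⁻¹, and e^{tJ} can be computed block-by-block.

M has Jordan form
J =
  [0, 1, 0]
  [0, 0, 0]
  [0, 0, 0]
(up to reordering of blocks).

Per-block formulas:
  For a 1×1 block at λ = 0: exp(t · [0]) = [e^(0t)].
  For a 2×2 Jordan block J_2(0): exp(t · J_2(0)) = e^(0t)·(I + t·N), where N is the 2×2 nilpotent shift.

After assembling e^{tJ} and conjugating by P, we get:

e^{tM} =
  [1, t, t]
  [0, 2*t + 1, 2*t]
  [0, -2*t, 1 - 2*t]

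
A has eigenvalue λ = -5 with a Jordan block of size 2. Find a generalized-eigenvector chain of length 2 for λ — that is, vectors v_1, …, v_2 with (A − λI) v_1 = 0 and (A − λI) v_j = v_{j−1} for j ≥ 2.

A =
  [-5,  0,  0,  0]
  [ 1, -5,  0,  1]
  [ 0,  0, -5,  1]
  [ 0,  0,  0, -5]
A Jordan chain for λ = -5 of length 2:
v_1 = (0, 1, 0, 0)ᵀ
v_2 = (1, 0, 0, 0)ᵀ

Let N = A − (-5)·I. We want v_2 with N^2 v_2 = 0 but N^1 v_2 ≠ 0; then v_{j-1} := N · v_j for j = 2, …, 2.

Pick v_2 = (1, 0, 0, 0)ᵀ.
Then v_1 = N · v_2 = (0, 1, 0, 0)ᵀ.

Sanity check: (A − (-5)·I) v_1 = (0, 0, 0, 0)ᵀ = 0. ✓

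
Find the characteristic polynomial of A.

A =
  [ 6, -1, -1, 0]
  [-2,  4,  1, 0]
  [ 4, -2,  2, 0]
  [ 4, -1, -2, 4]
x^4 - 16*x^3 + 96*x^2 - 256*x + 256

Expanding det(x·I − A) (e.g. by cofactor expansion or by noting that A is similar to its Jordan form J, which has the same characteristic polynomial as A) gives
  χ_A(x) = x^4 - 16*x^3 + 96*x^2 - 256*x + 256
which factors as (x - 4)^4. The eigenvalues (with algebraic multiplicities) are λ = 4 with multiplicity 4.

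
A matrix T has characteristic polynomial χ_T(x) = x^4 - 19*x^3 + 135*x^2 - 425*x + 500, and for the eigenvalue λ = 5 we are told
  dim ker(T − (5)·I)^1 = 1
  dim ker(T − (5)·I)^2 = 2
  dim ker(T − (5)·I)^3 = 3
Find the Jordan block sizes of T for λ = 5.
Block sizes for λ = 5: [3]

From the dimensions of kernels of powers, the number of Jordan blocks of size at least j is d_j − d_{j−1} where d_j = dim ker(N^j) (with d_0 = 0). Computing the differences gives [1, 1, 1].
The number of blocks of size exactly k is (#blocks of size ≥ k) − (#blocks of size ≥ k + 1), so the partition is: 1 block(s) of size 3.
In nonincreasing order the block sizes are [3].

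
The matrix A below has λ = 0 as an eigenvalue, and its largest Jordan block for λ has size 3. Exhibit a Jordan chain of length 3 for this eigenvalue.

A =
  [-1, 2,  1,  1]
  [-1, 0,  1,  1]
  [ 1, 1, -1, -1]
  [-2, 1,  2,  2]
A Jordan chain for λ = 0 of length 3:
v_1 = (-2, 0, -1, -1)ᵀ
v_2 = (-1, -1, 1, -2)ᵀ
v_3 = (1, 0, 0, 0)ᵀ

Let N = A − (0)·I. We want v_3 with N^3 v_3 = 0 but N^2 v_3 ≠ 0; then v_{j-1} := N · v_j for j = 3, …, 2.

Pick v_3 = (1, 0, 0, 0)ᵀ.
Then v_2 = N · v_3 = (-1, -1, 1, -2)ᵀ.
Then v_1 = N · v_2 = (-2, 0, -1, -1)ᵀ.

Sanity check: (A − (0)·I) v_1 = (0, 0, 0, 0)ᵀ = 0. ✓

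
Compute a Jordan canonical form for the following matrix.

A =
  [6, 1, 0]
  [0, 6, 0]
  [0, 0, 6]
J_2(6) ⊕ J_1(6)

The characteristic polynomial is
  det(x·I − A) = x^3 - 18*x^2 + 108*x - 216 = (x - 6)^3

Eigenvalues and multiplicities (the geometric multiplicity of λ is n − rank(A − λI), which equals the number of Jordan blocks for λ):
  λ = 6: algebraic multiplicity = 3, geometric multiplicity = 2

Determining the block sizes for each eigenvalue:
  λ = 6: 2 blocks summing to 3 forces exactly one block of size 2 and the rest size 1 → block sizes [2, 1]

Assembling the blocks gives a Jordan form
J =
  [6, 1, 0]
  [0, 6, 0]
  [0, 0, 6]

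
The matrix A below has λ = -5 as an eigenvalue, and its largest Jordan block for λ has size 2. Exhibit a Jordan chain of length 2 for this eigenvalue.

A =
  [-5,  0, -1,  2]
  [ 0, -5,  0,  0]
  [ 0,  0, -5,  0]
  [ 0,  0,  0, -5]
A Jordan chain for λ = -5 of length 2:
v_1 = (-1, 0, 0, 0)ᵀ
v_2 = (0, 0, 1, 0)ᵀ

Let N = A − (-5)·I. We want v_2 with N^2 v_2 = 0 but N^1 v_2 ≠ 0; then v_{j-1} := N · v_j for j = 2, …, 2.

Pick v_2 = (0, 0, 1, 0)ᵀ.
Then v_1 = N · v_2 = (-1, 0, 0, 0)ᵀ.

Sanity check: (A − (-5)·I) v_1 = (0, 0, 0, 0)ᵀ = 0. ✓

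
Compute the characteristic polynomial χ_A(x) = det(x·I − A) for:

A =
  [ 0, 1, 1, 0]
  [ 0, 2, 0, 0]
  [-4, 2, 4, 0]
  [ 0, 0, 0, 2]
x^4 - 8*x^3 + 24*x^2 - 32*x + 16

Expanding det(x·I − A) (e.g. by cofactor expansion or by noting that A is similar to its Jordan form J, which has the same characteristic polynomial as A) gives
  χ_A(x) = x^4 - 8*x^3 + 24*x^2 - 32*x + 16
which factors as (x - 2)^4. The eigenvalues (with algebraic multiplicities) are λ = 2 with multiplicity 4.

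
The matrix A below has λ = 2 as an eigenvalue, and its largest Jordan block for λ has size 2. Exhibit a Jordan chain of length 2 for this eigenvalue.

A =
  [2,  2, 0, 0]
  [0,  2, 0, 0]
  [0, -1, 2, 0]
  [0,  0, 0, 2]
A Jordan chain for λ = 2 of length 2:
v_1 = (2, 0, -1, 0)ᵀ
v_2 = (0, 1, 0, 0)ᵀ

Let N = A − (2)·I. We want v_2 with N^2 v_2 = 0 but N^1 v_2 ≠ 0; then v_{j-1} := N · v_j for j = 2, …, 2.

Pick v_2 = (0, 1, 0, 0)ᵀ.
Then v_1 = N · v_2 = (2, 0, -1, 0)ᵀ.

Sanity check: (A − (2)·I) v_1 = (0, 0, 0, 0)ᵀ = 0. ✓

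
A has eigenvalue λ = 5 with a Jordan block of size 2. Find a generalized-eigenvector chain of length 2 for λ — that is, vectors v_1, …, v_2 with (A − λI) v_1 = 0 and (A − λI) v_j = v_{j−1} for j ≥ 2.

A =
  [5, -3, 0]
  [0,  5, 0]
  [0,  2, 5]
A Jordan chain for λ = 5 of length 2:
v_1 = (-3, 0, 2)ᵀ
v_2 = (0, 1, 0)ᵀ

Let N = A − (5)·I. We want v_2 with N^2 v_2 = 0 but N^1 v_2 ≠ 0; then v_{j-1} := N · v_j for j = 2, …, 2.

Pick v_2 = (0, 1, 0)ᵀ.
Then v_1 = N · v_2 = (-3, 0, 2)ᵀ.

Sanity check: (A − (5)·I) v_1 = (0, 0, 0)ᵀ = 0. ✓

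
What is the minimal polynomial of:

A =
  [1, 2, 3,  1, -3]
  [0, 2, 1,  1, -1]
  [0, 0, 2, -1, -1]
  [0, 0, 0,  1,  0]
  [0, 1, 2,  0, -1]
x^3 - 3*x^2 + 3*x - 1

The characteristic polynomial is χ_A(x) = (x - 1)^5, so the eigenvalues are known. The minimal polynomial is
  m_A(x) = Π_λ (x − λ)^{k_λ}
where k_λ is the size of the *largest* Jordan block for λ (equivalently, the smallest k with (A − λI)^k v = 0 for every generalised eigenvector v of λ).

  λ = 1: largest Jordan block has size 3, contributing (x − 1)^3

So m_A(x) = (x - 1)^3 = x^3 - 3*x^2 + 3*x - 1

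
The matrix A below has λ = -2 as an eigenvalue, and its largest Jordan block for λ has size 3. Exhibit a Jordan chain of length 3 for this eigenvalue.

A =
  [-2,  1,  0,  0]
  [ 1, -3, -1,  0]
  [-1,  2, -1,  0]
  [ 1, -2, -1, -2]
A Jordan chain for λ = -2 of length 3:
v_1 = (1, 0, 1, -1)ᵀ
v_2 = (0, 1, -1, 1)ᵀ
v_3 = (1, 0, 0, 0)ᵀ

Let N = A − (-2)·I. We want v_3 with N^3 v_3 = 0 but N^2 v_3 ≠ 0; then v_{j-1} := N · v_j for j = 3, …, 2.

Pick v_3 = (1, 0, 0, 0)ᵀ.
Then v_2 = N · v_3 = (0, 1, -1, 1)ᵀ.
Then v_1 = N · v_2 = (1, 0, 1, -1)ᵀ.

Sanity check: (A − (-2)·I) v_1 = (0, 0, 0, 0)ᵀ = 0. ✓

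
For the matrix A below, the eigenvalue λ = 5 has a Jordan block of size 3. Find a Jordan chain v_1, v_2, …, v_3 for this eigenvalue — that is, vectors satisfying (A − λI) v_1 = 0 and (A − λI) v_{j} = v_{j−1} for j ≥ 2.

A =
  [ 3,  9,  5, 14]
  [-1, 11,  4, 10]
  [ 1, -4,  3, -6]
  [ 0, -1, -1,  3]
A Jordan chain for λ = 5 of length 3:
v_1 = (2, 1, -1, 0)ᵀ
v_2 = (9, 6, -4, -1)ᵀ
v_3 = (0, 1, 0, 0)ᵀ

Let N = A − (5)·I. We want v_3 with N^3 v_3 = 0 but N^2 v_3 ≠ 0; then v_{j-1} := N · v_j for j = 3, …, 2.

Pick v_3 = (0, 1, 0, 0)ᵀ.
Then v_2 = N · v_3 = (9, 6, -4, -1)ᵀ.
Then v_1 = N · v_2 = (2, 1, -1, 0)ᵀ.

Sanity check: (A − (5)·I) v_1 = (0, 0, 0, 0)ᵀ = 0. ✓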